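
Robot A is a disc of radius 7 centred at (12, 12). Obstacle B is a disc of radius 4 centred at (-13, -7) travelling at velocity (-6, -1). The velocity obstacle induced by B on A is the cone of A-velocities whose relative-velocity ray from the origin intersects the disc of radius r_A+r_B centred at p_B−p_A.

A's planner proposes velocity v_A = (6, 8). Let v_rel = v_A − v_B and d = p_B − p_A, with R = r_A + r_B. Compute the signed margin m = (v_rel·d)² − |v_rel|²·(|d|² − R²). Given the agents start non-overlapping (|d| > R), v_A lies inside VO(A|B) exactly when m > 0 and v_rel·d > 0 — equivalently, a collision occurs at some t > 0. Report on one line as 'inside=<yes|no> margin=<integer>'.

d = (-25, -19),  |d|² = 986;  R = 7+4 = 11,  c = 986−11² = 865
v_rel = (12, 9),  |v_rel|² = 225;  v_rel·d = (12)·(-25) + (9)·(-19) = -471
225·t² + 942·t + 865 = 0  ⇒  m = (-471)² − 225·865 = 27216
m = 27216 > 0,  v_rel·d = -471 < 0  ⇒  outside

inside=no margin=27216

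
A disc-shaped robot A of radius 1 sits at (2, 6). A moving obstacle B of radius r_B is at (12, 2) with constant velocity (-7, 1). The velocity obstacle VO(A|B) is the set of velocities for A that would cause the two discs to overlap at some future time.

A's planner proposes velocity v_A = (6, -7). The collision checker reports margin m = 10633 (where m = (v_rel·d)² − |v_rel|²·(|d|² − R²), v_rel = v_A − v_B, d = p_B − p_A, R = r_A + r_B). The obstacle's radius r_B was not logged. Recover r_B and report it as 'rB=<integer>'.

m = 10633
d = (10, -4);  v_rel = (13, -8),  |v_rel|² = 233
v_rel×d = (13)·(-4) − (-8)·(10) = 28
since m = R²·233 − 28²:  R² = (784 + 10633) / 233 = 49
R = √49 = 7  ⇒  r_B = 7 − 1 = 6

rB=6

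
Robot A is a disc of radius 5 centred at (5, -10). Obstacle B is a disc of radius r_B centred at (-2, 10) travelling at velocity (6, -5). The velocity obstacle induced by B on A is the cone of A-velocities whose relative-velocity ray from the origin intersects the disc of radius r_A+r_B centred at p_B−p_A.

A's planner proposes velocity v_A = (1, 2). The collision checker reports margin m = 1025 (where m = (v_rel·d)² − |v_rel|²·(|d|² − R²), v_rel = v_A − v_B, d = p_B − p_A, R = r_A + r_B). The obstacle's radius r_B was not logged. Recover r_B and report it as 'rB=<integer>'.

m = 1025
d = (-7, 20);  v_rel = (-5, 7),  |v_rel|² = 74
v_rel×d = (-5)·(20) − (7)·(-7) = -51
since m = R²·74 − (-51)²:  R² = (2601 + 1025) / 74 = 49
R = √49 = 7  ⇒  r_B = 7 − 5 = 2

rB=2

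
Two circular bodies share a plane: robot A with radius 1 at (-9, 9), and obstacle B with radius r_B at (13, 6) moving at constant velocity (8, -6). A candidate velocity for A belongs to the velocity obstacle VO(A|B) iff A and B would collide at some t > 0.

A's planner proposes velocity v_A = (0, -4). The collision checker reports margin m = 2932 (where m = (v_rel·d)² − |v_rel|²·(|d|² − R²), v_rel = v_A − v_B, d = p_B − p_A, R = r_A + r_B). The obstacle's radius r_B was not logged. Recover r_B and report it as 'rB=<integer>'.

m = 2932
d = (22, -3);  v_rel = (-8, 2),  |v_rel|² = 68
v_rel×d = (-8)·(-3) − (2)·(22) = -20
since m = R²·68 − (-20)²:  R² = (400 + 2932) / 68 = 49
R = √49 = 7  ⇒  r_B = 7 − 1 = 6

rB=6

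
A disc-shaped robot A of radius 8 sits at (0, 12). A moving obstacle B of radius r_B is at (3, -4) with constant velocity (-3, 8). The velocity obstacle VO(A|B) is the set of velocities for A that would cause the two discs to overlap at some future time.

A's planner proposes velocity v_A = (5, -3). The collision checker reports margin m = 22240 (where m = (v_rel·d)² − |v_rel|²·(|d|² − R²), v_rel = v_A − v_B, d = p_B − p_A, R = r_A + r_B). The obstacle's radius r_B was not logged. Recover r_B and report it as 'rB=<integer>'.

m = 22240
d = (3, -16);  v_rel = (8, -11),  |v_rel|² = 185
v_rel×d = (8)·(-16) − (-11)·(3) = -95
since m = R²·185 − (-95)²:  R² = (9025 + 22240) / 185 = 169
R = √169 = 13  ⇒  r_B = 13 − 8 = 5

rB=5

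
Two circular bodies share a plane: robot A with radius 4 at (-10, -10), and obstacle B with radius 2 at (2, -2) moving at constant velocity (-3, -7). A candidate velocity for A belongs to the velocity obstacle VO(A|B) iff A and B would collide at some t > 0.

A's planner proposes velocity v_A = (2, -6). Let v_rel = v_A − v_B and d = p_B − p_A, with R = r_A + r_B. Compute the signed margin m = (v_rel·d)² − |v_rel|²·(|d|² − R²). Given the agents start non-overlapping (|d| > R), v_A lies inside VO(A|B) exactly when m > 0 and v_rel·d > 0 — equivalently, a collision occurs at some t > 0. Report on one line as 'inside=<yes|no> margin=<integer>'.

d = (12, 8),  |d|² = 208;  R = 4+2 = 6,  c = 208−6² = 172
v_rel = (5, 1),  |v_rel|² = 26;  v_rel·d = (5)·(12) + (1)·(8) = 68
26·t² − 136·t + 172 = 0  ⇒  m = 68² − 26·172 = 152
m = 152 > 0,  v_rel·d = 68 > 0  ⇒  inside

inside=yes margin=152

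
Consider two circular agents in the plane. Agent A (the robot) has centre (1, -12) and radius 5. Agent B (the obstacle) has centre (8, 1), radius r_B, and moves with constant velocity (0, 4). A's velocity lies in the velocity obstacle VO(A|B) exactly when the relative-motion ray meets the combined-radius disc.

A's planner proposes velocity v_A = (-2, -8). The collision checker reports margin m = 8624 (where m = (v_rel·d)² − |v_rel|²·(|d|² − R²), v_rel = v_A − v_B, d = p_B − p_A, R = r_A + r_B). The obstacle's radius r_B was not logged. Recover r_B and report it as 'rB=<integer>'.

m = 8624
d = (7, 13);  v_rel = (-2, -12),  |v_rel|² = 148
v_rel×d = (-2)·(13) − (-12)·(7) = 58
since m = R²·148 − 58²:  R² = (3364 + 8624) / 148 = 81
R = √81 = 9  ⇒  r_B = 9 − 5 = 4

rB=4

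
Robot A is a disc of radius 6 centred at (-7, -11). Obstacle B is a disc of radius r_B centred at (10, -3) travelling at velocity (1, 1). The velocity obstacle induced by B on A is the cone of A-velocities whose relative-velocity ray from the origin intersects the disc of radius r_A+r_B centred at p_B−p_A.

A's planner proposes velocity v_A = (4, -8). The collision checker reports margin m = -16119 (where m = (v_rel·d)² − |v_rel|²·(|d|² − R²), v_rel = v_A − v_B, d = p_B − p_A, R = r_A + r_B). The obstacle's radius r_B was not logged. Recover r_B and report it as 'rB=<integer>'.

m = -16119
d = (17, 8);  v_rel = (3, -9),  |v_rel|² = 90
v_rel×d = (3)·(8) − (-9)·(17) = 177
since m = R²·90 − 177²:  R² = (31329 + -16119) / 90 = 169
R = √169 = 13  ⇒  r_B = 13 − 6 = 7

rB=7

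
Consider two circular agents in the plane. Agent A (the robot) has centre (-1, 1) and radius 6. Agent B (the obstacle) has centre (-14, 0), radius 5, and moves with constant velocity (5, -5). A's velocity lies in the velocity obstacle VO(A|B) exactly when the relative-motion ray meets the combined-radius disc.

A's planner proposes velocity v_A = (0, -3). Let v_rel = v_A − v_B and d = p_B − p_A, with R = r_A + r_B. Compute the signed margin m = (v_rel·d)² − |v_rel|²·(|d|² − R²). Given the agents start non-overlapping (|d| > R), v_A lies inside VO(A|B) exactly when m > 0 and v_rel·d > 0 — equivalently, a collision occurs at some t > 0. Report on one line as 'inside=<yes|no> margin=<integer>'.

d = (-13, -1),  |d|² = 170;  R = 6+5 = 11,  c = 170−11² = 49
v_rel = (-5, 2),  |v_rel|² = 29;  v_rel·d = (-5)·(-13) + (2)·(-1) = 63
29·t² − 126·t + 49 = 0  ⇒  m = 63² − 29·49 = 2548
m = 2548 > 0,  v_rel·d = 63 > 0  ⇒  inside

inside=yes margin=2548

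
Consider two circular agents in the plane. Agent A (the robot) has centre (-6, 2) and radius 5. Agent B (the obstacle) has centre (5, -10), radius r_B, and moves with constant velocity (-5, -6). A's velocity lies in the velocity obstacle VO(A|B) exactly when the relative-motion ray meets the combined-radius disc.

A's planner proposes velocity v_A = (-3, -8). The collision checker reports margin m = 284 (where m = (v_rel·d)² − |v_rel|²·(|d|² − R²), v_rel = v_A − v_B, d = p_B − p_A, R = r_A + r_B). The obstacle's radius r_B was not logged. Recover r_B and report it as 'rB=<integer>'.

m = 284
d = (11, -12);  v_rel = (2, -2),  |v_rel|² = 8
v_rel×d = (2)·(-12) − (-2)·(11) = -2
since m = R²·8 − (-2)²:  R² = (4 + 284) / 8 = 36
R = √36 = 6  ⇒  r_B = 6 − 5 = 1

rB=1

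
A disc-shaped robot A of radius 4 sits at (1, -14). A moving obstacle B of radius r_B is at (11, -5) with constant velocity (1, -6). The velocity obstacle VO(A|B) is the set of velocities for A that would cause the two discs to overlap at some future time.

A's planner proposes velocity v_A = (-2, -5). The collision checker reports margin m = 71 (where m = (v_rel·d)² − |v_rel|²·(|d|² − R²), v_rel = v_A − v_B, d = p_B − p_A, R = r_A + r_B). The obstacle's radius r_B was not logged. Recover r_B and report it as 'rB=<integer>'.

m = 71
d = (10, 9);  v_rel = (-3, 1),  |v_rel|² = 10
v_rel×d = (-3)·(9) − (1)·(10) = -37
since m = R²·10 − (-37)²:  R² = (1369 + 71) / 10 = 144
R = √144 = 12  ⇒  r_B = 12 − 4 = 8

rB=8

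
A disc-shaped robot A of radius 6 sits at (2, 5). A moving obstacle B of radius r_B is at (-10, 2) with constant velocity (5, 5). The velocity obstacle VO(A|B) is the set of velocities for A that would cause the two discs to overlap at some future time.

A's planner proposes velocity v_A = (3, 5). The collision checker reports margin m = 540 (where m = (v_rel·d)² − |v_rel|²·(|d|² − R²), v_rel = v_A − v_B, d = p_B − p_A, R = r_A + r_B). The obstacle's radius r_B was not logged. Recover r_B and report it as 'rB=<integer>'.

m = 540
d = (-12, -3);  v_rel = (-2, 0),  |v_rel|² = 4
v_rel×d = (-2)·(-3) − (0)·(-12) = 6
since m = R²·4 − 6²:  R² = (36 + 540) / 4 = 144
R = √144 = 12  ⇒  r_B = 12 − 6 = 6

rB=6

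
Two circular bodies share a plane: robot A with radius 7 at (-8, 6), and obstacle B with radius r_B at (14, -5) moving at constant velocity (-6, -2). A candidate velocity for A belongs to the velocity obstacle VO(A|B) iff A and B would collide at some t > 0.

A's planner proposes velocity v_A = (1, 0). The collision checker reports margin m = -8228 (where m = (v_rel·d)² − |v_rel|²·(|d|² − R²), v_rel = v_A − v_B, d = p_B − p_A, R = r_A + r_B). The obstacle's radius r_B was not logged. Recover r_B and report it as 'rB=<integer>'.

m = -8228
d = (22, -11);  v_rel = (7, 2),  |v_rel|² = 53
v_rel×d = (7)·(-11) − (2)·(22) = -121
since m = R²·53 − (-121)²:  R² = (14641 + -8228) / 53 = 121
R = √121 = 11  ⇒  r_B = 11 − 7 = 4

rB=4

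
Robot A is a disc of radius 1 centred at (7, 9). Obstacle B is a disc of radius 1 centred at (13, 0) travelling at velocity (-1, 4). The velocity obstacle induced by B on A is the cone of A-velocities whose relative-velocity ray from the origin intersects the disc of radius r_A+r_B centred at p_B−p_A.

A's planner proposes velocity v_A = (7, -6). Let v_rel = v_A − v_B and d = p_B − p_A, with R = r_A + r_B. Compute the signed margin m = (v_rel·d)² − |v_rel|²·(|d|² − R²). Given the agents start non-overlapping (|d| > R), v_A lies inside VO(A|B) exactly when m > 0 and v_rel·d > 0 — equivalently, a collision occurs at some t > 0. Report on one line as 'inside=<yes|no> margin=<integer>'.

d = (6, -9),  |d|² = 117;  R = 1+1 = 2,  c = 117−2² = 113
v_rel = (8, -10),  |v_rel|² = 164;  v_rel·d = (8)·(6) + (-10)·(-9) = 138
164·t² − 276·t + 113 = 0  ⇒  m = 138² − 164·113 = 512
m = 512 > 0,  v_rel·d = 138 > 0  ⇒  inside

inside=yes margin=512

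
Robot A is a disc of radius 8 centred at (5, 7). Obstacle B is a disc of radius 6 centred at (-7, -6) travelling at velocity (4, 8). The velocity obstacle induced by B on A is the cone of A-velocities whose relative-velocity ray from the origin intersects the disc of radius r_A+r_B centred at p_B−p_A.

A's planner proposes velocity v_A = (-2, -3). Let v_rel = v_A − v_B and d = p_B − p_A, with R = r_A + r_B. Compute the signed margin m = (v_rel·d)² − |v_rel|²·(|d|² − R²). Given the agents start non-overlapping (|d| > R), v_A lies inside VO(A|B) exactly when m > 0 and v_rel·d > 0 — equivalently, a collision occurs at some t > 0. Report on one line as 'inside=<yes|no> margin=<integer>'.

d = (-12, -13),  |d|² = 313;  R = 8+6 = 14,  c = 313−14² = 117
v_rel = (-6, -11),  |v_rel|² = 157;  v_rel·d = (-6)·(-12) + (-11)·(-13) = 215
157·t² − 430·t + 117 = 0  ⇒  m = 215² − 157·117 = 27856
m = 27856 > 0,  v_rel·d = 215 > 0  ⇒  inside

inside=yes margin=27856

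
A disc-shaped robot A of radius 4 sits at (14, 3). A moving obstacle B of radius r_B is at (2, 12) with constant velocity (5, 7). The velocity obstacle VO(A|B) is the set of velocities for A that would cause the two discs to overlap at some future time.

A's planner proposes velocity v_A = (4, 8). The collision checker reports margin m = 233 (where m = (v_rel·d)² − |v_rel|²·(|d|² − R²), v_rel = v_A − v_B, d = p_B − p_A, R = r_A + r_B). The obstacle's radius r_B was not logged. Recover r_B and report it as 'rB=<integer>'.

m = 233
d = (-12, 9);  v_rel = (-1, 1),  |v_rel|² = 2
v_rel×d = (-1)·(9) − (1)·(-12) = 3
since m = R²·2 − 3²:  R² = (9 + 233) / 2 = 121
R = √121 = 11  ⇒  r_B = 11 − 4 = 7

rB=7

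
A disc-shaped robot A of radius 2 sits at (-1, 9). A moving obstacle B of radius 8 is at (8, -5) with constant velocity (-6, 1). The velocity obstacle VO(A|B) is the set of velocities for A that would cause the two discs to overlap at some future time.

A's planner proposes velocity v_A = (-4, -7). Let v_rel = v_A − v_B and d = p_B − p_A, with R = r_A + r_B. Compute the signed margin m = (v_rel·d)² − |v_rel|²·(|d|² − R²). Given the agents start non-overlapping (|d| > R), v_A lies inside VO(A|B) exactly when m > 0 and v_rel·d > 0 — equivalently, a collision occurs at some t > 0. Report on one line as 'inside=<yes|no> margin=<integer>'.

d = (9, -14),  |d|² = 277;  R = 2+8 = 10,  c = 277−10² = 177
v_rel = (2, -8),  |v_rel|² = 68;  v_rel·d = (2)·(9) + (-8)·(-14) = 130
68·t² − 260·t + 177 = 0  ⇒  m = 130² − 68·177 = 4864
m = 4864 > 0,  v_rel·d = 130 > 0  ⇒  inside

inside=yes margin=4864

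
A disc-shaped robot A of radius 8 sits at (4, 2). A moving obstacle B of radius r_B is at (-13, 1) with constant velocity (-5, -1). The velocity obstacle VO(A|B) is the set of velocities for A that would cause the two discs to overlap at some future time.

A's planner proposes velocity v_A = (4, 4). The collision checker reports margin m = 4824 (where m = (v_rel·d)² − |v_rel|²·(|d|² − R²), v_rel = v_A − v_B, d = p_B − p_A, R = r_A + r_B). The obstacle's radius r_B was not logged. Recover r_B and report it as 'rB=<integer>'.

m = 4824
d = (-17, -1);  v_rel = (9, 5),  |v_rel|² = 106
v_rel×d = (9)·(-1) − (5)·(-17) = 76
since m = R²·106 − 76²:  R² = (5776 + 4824) / 106 = 100
R = √100 = 10  ⇒  r_B = 10 − 8 = 2

rB=2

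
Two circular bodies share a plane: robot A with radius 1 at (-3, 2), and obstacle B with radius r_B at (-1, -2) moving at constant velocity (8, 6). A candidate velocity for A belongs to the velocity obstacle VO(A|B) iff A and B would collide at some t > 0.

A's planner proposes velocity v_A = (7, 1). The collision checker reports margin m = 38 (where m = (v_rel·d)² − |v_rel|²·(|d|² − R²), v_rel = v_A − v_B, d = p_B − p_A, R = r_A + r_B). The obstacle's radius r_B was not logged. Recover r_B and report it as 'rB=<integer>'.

m = 38
d = (2, -4);  v_rel = (-1, -5),  |v_rel|² = 26
v_rel×d = (-1)·(-4) − (-5)·(2) = 14
since m = R²·26 − 14²:  R² = (196 + 38) / 26 = 9
R = √9 = 3  ⇒  r_B = 3 − 1 = 2

rB=2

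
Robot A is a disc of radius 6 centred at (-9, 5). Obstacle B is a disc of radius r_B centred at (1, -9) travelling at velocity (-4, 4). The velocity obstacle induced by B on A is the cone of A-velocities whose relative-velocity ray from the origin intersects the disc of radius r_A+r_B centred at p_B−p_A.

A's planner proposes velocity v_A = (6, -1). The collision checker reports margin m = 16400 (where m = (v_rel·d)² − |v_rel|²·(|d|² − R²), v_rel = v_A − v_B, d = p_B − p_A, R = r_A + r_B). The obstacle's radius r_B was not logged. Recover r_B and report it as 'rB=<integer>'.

m = 16400
d = (10, -14);  v_rel = (10, -5),  |v_rel|² = 125
v_rel×d = (10)·(-14) − (-5)·(10) = -90
since m = R²·125 − (-90)²:  R² = (8100 + 16400) / 125 = 196
R = √196 = 14  ⇒  r_B = 14 − 6 = 8

rB=8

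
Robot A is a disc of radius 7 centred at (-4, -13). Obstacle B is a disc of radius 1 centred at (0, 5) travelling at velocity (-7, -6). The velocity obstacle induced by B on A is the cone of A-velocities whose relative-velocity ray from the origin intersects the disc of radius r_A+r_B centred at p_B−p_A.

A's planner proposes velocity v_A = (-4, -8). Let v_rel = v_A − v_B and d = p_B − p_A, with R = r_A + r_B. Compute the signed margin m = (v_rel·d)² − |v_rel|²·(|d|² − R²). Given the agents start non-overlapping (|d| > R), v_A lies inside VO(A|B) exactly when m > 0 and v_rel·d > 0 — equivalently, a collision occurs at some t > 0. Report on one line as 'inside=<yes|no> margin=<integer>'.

d = (4, 18),  |d|² = 340;  R = 7+1 = 8,  c = 340−8² = 276
v_rel = (3, -2),  |v_rel|² = 13;  v_rel·d = (3)·(4) + (-2)·(18) = -24
13·t² + 48·t + 276 = 0  ⇒  m = (-24)² − 13·276 = -3012
m = -3012 < 0,  v_rel·d = -24 < 0  ⇒  outside

inside=no margin=-3012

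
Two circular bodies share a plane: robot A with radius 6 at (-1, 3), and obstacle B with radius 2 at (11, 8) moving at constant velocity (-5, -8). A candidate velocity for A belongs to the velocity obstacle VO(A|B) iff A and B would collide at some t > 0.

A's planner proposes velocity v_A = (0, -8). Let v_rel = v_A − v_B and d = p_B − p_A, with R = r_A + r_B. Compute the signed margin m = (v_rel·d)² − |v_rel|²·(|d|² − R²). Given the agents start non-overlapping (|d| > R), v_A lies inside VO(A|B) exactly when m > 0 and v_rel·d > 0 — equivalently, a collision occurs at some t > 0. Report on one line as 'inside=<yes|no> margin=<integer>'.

d = (12, 5),  |d|² = 169;  R = 6+2 = 8,  c = 169−8² = 105
v_rel = (5, 0),  |v_rel|² = 25;  v_rel·d = (5)·(12) + (0)·(5) = 60
25·t² − 120·t + 105 = 0  ⇒  m = 60² − 25·105 = 975
m = 975 > 0,  v_rel·d = 60 > 0  ⇒  inside

inside=yes margin=975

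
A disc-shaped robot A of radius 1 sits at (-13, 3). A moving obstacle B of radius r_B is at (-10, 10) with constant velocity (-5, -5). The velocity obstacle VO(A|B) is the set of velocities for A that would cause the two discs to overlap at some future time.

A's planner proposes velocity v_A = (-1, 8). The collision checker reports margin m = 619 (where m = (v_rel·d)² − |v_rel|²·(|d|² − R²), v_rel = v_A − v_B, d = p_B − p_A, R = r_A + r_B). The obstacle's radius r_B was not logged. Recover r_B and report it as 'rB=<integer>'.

m = 619
d = (3, 7);  v_rel = (4, 13),  |v_rel|² = 185
v_rel×d = (4)·(7) − (13)·(3) = -11
since m = R²·185 − (-11)²:  R² = (121 + 619) / 185 = 4
R = √4 = 2  ⇒  r_B = 2 − 1 = 1

rB=1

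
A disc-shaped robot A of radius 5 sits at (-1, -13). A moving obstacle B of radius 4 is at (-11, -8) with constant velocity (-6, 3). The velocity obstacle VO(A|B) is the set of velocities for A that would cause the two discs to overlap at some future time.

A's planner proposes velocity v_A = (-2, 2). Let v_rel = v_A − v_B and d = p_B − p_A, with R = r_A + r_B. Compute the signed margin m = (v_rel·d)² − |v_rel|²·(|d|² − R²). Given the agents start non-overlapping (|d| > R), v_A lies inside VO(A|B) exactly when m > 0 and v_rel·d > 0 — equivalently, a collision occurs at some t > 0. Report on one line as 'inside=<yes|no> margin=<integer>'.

d = (-10, 5),  |d|² = 125;  R = 5+4 = 9,  c = 125−9² = 44
v_rel = (4, -1),  |v_rel|² = 17;  v_rel·d = (4)·(-10) + (-1)·(5) = -45
17·t² + 90·t + 44 = 0  ⇒  m = (-45)² − 17·44 = 1277
m = 1277 > 0,  v_rel·d = -45 < 0  ⇒  outside

inside=no margin=1277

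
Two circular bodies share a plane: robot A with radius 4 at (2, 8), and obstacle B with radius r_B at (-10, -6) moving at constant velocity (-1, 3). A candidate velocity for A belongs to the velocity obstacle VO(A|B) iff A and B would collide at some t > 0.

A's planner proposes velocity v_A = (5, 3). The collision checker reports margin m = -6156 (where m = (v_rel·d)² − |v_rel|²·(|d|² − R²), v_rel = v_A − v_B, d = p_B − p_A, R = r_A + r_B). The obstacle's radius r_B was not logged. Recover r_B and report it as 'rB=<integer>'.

m = -6156
d = (-12, -14);  v_rel = (6, 0),  |v_rel|² = 36
v_rel×d = (6)·(-14) − (0)·(-12) = -84
since m = R²·36 − (-84)²:  R² = (7056 + -6156) / 36 = 25
R = √25 = 5  ⇒  r_B = 5 − 4 = 1

rB=1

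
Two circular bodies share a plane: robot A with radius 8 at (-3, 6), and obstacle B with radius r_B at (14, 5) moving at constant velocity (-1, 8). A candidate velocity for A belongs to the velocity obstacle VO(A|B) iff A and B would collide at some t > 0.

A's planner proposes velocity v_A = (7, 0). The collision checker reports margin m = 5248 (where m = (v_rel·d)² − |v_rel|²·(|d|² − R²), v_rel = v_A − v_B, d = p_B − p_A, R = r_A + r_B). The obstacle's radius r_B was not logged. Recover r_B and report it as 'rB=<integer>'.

m = 5248
d = (17, -1);  v_rel = (8, -8),  |v_rel|² = 128
v_rel×d = (8)·(-1) − (-8)·(17) = 128
since m = R²·128 − 128²:  R² = (16384 + 5248) / 128 = 169
R = √169 = 13  ⇒  r_B = 13 − 8 = 5

rB=5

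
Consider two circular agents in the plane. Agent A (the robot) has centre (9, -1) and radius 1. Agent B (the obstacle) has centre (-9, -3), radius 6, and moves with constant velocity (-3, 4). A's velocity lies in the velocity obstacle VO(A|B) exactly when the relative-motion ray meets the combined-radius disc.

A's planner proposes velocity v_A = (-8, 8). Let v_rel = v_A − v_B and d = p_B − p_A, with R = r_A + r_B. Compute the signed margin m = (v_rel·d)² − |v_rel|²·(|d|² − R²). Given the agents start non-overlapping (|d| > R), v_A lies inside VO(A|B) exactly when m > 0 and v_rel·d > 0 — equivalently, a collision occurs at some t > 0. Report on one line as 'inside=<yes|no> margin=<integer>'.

d = (-18, -2),  |d|² = 328;  R = 1+6 = 7,  c = 328−7² = 279
v_rel = (-5, 4),  |v_rel|² = 41;  v_rel·d = (-5)·(-18) + (4)·(-2) = 82
41·t² − 164·t + 279 = 0  ⇒  m = 82² − 41·279 = -4715
m = -4715 < 0,  v_rel·d = 82 > 0  ⇒  outside

inside=no margin=-4715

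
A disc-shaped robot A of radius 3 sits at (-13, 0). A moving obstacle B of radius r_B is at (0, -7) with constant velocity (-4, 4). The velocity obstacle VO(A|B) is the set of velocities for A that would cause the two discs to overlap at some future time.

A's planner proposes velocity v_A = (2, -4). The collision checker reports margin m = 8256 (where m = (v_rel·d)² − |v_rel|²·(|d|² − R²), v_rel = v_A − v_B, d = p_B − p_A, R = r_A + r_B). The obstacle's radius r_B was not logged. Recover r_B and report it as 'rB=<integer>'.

m = 8256
d = (13, -7);  v_rel = (6, -8),  |v_rel|² = 100
v_rel×d = (6)·(-7) − (-8)·(13) = 62
since m = R²·100 − 62²:  R² = (3844 + 8256) / 100 = 121
R = √121 = 11  ⇒  r_B = 11 − 3 = 8

rB=8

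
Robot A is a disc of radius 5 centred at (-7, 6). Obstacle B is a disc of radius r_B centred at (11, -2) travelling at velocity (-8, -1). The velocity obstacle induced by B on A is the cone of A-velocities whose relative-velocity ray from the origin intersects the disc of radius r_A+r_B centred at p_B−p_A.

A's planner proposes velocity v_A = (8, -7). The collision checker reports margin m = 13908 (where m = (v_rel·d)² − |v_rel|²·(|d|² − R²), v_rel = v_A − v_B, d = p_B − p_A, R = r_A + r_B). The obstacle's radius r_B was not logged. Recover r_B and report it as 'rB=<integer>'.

m = 13908
d = (18, -8);  v_rel = (16, -6),  |v_rel|² = 292
v_rel×d = (16)·(-8) − (-6)·(18) = -20
since m = R²·292 − (-20)²:  R² = (400 + 13908) / 292 = 49
R = √49 = 7  ⇒  r_B = 7 − 5 = 2

rB=2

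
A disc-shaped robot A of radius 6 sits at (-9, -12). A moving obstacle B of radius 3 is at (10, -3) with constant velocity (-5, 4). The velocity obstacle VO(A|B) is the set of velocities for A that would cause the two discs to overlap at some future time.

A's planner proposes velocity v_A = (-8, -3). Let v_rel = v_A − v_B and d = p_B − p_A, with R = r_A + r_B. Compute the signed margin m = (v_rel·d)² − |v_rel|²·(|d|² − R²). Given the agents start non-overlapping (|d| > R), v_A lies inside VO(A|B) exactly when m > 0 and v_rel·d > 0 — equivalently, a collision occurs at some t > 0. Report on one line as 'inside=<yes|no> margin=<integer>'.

d = (19, 9),  |d|² = 442;  R = 6+3 = 9,  c = 442−9² = 361
v_rel = (-3, -7),  |v_rel|² = 58;  v_rel·d = (-3)·(19) + (-7)·(9) = -120
58·t² + 240·t + 361 = 0  ⇒  m = (-120)² − 58·361 = -6538
m = -6538 < 0,  v_rel·d = -120 < 0  ⇒  outside

inside=no margin=-6538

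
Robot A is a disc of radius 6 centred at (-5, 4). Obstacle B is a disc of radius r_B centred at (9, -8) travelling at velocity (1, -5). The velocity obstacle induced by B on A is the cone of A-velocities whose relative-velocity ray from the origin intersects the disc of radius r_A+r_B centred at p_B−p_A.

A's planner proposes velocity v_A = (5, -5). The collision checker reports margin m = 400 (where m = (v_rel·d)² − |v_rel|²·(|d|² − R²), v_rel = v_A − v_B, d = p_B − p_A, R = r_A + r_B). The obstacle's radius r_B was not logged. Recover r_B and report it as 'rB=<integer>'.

m = 400
d = (14, -12);  v_rel = (4, 0),  |v_rel|² = 16
v_rel×d = (4)·(-12) − (0)·(14) = -48
since m = R²·16 − (-48)²:  R² = (2304 + 400) / 16 = 169
R = √169 = 13  ⇒  r_B = 13 − 6 = 7

rB=7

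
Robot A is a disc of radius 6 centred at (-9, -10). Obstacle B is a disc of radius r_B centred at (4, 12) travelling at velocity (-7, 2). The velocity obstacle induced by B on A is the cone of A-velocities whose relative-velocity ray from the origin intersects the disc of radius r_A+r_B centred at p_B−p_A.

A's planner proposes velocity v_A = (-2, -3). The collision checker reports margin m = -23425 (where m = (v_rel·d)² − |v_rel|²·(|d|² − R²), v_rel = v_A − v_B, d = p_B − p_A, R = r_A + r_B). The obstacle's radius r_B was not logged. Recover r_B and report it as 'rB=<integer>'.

m = -23425
d = (13, 22);  v_rel = (5, -5),  |v_rel|² = 50
v_rel×d = (5)·(22) − (-5)·(13) = 175
since m = R²·50 − 175²:  R² = (30625 + -23425) / 50 = 144
R = √144 = 12  ⇒  r_B = 12 − 6 = 6

rB=6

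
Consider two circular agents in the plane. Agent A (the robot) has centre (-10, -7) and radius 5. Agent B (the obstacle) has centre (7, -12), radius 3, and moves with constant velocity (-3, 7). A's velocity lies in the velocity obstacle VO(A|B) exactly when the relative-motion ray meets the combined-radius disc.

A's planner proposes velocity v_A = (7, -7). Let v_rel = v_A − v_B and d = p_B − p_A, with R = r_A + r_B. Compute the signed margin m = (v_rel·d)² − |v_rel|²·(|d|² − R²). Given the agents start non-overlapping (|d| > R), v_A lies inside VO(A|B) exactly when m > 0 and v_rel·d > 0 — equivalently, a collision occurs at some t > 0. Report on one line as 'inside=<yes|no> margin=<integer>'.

d = (17, -5),  |d|² = 314;  R = 5+3 = 8,  c = 314−8² = 250
v_rel = (10, -14),  |v_rel|² = 296;  v_rel·d = (10)·(17) + (-14)·(-5) = 240
296·t² − 480·t + 250 = 0  ⇒  m = 240² − 296·250 = -16400
m = -16400 < 0,  v_rel·d = 240 > 0  ⇒  outside

inside=no margin=-16400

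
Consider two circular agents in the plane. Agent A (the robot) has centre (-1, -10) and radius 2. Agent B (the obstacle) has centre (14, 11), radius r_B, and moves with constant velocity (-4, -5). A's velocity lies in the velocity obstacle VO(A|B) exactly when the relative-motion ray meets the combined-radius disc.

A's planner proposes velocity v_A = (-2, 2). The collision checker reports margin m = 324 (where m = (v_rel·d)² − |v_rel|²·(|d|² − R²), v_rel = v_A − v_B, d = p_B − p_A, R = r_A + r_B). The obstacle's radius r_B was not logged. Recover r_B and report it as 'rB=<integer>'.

m = 324
d = (15, 21);  v_rel = (2, 7),  |v_rel|² = 53
v_rel×d = (2)·(21) − (7)·(15) = -63
since m = R²·53 − (-63)²:  R² = (3969 + 324) / 53 = 81
R = √81 = 9  ⇒  r_B = 9 − 2 = 7

rB=7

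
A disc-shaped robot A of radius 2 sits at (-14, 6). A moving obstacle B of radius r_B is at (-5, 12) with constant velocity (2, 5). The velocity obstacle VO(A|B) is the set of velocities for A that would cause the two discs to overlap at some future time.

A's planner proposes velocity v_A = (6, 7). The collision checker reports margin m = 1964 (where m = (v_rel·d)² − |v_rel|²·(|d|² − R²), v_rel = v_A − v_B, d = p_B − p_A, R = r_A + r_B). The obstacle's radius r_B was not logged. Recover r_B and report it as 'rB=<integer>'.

m = 1964
d = (9, 6);  v_rel = (4, 2),  |v_rel|² = 20
v_rel×d = (4)·(6) − (2)·(9) = 6
since m = R²·20 − 6²:  R² = (36 + 1964) / 20 = 100
R = √100 = 10  ⇒  r_B = 10 − 2 = 8

rB=8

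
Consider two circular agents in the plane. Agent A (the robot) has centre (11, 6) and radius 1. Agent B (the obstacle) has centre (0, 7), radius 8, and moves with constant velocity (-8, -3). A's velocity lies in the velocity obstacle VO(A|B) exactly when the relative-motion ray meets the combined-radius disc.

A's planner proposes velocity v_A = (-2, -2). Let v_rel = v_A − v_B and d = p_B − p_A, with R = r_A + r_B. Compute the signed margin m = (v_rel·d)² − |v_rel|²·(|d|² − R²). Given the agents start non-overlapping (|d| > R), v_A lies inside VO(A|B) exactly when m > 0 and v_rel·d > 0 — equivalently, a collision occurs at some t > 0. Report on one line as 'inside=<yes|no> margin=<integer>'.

d = (-11, 1),  |d|² = 122;  R = 1+8 = 9,  c = 122−9² = 41
v_rel = (6, 1),  |v_rel|² = 37;  v_rel·d = (6)·(-11) + (1)·(1) = -65
37·t² + 130·t + 41 = 0  ⇒  m = (-65)² − 37·41 = 2708
m = 2708 > 0,  v_rel·d = -65 < 0  ⇒  outside

inside=no margin=2708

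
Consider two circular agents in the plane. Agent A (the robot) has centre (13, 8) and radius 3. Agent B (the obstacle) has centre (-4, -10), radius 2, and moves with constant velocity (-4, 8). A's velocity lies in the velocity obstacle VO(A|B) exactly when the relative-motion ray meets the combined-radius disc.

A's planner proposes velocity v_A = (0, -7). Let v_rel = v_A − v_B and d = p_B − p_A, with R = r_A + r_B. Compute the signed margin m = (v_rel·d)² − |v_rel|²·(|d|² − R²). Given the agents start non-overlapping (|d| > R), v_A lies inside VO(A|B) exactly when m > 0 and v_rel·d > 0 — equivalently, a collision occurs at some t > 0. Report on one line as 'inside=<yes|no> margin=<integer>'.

d = (-17, -18),  |d|² = 613;  R = 3+2 = 5,  c = 613−5² = 588
v_rel = (4, -15),  |v_rel|² = 241;  v_rel·d = (4)·(-17) + (-15)·(-18) = 202
241·t² − 404·t + 588 = 0  ⇒  m = 202² − 241·588 = -100904
m = -100904 < 0,  v_rel·d = 202 > 0  ⇒  outside

inside=no margin=-100904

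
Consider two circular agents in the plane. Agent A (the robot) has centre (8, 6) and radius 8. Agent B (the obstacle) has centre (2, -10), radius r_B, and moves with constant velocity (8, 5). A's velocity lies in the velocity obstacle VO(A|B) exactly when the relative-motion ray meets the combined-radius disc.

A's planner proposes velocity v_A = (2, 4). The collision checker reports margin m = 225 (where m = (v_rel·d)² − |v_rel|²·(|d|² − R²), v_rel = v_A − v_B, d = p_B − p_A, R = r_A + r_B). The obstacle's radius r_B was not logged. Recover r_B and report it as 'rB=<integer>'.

m = 225
d = (-6, -16);  v_rel = (-6, -1),  |v_rel|² = 37
v_rel×d = (-6)·(-16) − (-1)·(-6) = 90
since m = R²·37 − 90²:  R² = (8100 + 225) / 37 = 225
R = √225 = 15  ⇒  r_B = 15 − 8 = 7

rB=7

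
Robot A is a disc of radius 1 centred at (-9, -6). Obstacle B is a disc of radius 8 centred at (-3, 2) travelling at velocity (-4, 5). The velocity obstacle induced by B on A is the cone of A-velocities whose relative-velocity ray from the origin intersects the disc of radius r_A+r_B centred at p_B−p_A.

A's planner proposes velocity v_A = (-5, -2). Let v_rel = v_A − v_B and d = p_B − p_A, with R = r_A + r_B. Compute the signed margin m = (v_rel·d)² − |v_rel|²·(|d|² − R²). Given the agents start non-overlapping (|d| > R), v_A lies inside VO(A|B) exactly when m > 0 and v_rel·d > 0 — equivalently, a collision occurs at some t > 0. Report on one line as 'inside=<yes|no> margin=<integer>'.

d = (6, 8),  |d|² = 100;  R = 1+8 = 9,  c = 100−9² = 19
v_rel = (-1, -7),  |v_rel|² = 50;  v_rel·d = (-1)·(6) + (-7)·(8) = -62
50·t² + 124·t + 19 = 0  ⇒  m = (-62)² − 50·19 = 2894
m = 2894 > 0,  v_rel·d = -62 < 0  ⇒  outside

inside=no margin=2894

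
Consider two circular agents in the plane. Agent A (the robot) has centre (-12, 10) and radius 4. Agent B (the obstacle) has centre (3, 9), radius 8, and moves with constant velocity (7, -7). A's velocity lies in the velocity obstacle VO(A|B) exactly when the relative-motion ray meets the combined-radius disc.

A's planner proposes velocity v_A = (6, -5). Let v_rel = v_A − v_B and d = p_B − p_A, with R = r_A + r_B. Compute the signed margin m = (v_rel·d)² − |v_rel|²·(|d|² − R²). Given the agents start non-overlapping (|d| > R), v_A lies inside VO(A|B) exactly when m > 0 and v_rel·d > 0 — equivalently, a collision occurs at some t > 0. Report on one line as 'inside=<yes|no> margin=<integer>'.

d = (15, -1),  |d|² = 226;  R = 4+8 = 12,  c = 226−12² = 82
v_rel = (-1, 2),  |v_rel|² = 5;  v_rel·d = (-1)·(15) + (2)·(-1) = -17
5·t² + 34·t + 82 = 0  ⇒  m = (-17)² − 5·82 = -121
m = -121 < 0,  v_rel·d = -17 < 0  ⇒  outside

inside=no margin=-121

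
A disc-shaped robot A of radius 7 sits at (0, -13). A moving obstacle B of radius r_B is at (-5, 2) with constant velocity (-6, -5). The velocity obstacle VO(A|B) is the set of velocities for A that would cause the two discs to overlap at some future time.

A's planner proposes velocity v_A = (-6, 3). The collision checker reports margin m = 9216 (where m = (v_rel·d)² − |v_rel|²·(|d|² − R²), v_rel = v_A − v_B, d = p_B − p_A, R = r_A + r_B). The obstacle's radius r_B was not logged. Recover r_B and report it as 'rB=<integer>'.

m = 9216
d = (-5, 15);  v_rel = (0, 8),  |v_rel|² = 64
v_rel×d = (0)·(15) − (8)·(-5) = 40
since m = R²·64 − 40²:  R² = (1600 + 9216) / 64 = 169
R = √169 = 13  ⇒  r_B = 13 − 7 = 6

rB=6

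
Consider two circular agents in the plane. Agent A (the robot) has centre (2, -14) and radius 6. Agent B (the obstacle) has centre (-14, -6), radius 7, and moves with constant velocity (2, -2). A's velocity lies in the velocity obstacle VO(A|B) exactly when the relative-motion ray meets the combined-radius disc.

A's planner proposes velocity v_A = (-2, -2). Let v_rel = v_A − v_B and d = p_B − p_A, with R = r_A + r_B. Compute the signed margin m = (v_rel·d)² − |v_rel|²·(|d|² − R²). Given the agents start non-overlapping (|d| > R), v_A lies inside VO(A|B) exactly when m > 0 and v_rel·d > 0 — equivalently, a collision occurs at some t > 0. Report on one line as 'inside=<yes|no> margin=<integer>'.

d = (-16, 8),  |d|² = 320;  R = 6+7 = 13,  c = 320−13² = 151
v_rel = (-4, 0),  |v_rel|² = 16;  v_rel·d = (-4)·(-16) + (0)·(8) = 64
16·t² − 128·t + 151 = 0  ⇒  m = 64² − 16·151 = 1680
m = 1680 > 0,  v_rel·d = 64 > 0  ⇒  inside

inside=yes margin=1680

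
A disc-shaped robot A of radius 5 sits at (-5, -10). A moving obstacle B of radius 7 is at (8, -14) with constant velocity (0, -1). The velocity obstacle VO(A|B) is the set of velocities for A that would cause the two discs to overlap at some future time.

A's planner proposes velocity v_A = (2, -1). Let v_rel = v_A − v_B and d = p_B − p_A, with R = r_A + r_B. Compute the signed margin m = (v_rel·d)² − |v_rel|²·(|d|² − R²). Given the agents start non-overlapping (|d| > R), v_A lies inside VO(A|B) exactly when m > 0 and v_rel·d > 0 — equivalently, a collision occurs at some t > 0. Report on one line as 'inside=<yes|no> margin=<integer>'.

d = (13, -4),  |d|² = 185;  R = 5+7 = 12,  c = 185−12² = 41
v_rel = (2, 0),  |v_rel|² = 4;  v_rel·d = (2)·(13) + (0)·(-4) = 26
4·t² − 52·t + 41 = 0  ⇒  m = 26² − 4·41 = 512
m = 512 > 0,  v_rel·d = 26 > 0  ⇒  inside

inside=yes margin=512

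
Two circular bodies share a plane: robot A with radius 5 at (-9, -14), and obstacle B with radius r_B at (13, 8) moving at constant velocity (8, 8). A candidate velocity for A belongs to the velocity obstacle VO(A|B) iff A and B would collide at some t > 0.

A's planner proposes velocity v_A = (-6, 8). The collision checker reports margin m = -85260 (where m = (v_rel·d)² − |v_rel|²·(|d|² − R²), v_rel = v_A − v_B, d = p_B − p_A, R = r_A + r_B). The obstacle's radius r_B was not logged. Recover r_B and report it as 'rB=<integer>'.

m = -85260
d = (22, 22);  v_rel = (-14, 0),  |v_rel|² = 196
v_rel×d = (-14)·(22) − (0)·(22) = -308
since m = R²·196 − (-308)²:  R² = (94864 + -85260) / 196 = 49
R = √49 = 7  ⇒  r_B = 7 − 5 = 2

rB=2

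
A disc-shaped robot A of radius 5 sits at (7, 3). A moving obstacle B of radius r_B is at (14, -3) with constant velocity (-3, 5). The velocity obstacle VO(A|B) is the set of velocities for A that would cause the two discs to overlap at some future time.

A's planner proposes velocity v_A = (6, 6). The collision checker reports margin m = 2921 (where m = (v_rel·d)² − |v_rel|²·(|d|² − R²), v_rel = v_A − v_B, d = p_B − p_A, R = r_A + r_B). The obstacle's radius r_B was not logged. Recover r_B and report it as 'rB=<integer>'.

m = 2921
d = (7, -6);  v_rel = (9, 1),  |v_rel|² = 82
v_rel×d = (9)·(-6) − (1)·(7) = -61
since m = R²·82 − (-61)²:  R² = (3721 + 2921) / 82 = 81
R = √81 = 9  ⇒  r_B = 9 − 5 = 4

rB=4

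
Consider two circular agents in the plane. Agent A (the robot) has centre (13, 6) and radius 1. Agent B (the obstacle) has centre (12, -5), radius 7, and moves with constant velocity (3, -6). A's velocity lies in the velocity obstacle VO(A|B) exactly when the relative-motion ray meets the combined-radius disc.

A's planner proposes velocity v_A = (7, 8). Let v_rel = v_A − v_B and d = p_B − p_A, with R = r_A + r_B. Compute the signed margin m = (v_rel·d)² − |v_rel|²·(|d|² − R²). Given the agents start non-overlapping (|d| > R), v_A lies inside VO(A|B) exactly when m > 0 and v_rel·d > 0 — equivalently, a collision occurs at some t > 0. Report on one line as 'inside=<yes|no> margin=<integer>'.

d = (-1, -11),  |d|² = 122;  R = 1+7 = 8,  c = 122−8² = 58
v_rel = (4, 14),  |v_rel|² = 212;  v_rel·d = (4)·(-1) + (14)·(-11) = -158
212·t² + 316·t + 58 = 0  ⇒  m = (-158)² − 212·58 = 12668
m = 12668 > 0,  v_rel·d = -158 < 0  ⇒  outside

inside=no margin=12668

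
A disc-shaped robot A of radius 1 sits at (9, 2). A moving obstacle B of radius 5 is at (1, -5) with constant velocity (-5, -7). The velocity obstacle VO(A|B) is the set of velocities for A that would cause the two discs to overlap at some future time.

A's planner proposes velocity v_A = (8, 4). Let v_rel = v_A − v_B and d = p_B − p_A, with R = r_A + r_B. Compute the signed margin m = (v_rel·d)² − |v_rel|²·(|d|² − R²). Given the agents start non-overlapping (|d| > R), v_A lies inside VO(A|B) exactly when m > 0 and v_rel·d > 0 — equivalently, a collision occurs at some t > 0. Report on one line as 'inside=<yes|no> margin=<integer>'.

d = (-8, -7),  |d|² = 113;  R = 1+5 = 6,  c = 113−6² = 77
v_rel = (13, 11),  |v_rel|² = 290;  v_rel·d = (13)·(-8) + (11)·(-7) = -181
290·t² + 362·t + 77 = 0  ⇒  m = (-181)² − 290·77 = 10431
m = 10431 > 0,  v_rel·d = -181 < 0  ⇒  outside

inside=no margin=10431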